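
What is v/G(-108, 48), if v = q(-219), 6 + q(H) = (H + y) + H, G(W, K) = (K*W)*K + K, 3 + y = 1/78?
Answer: 34865/19405152 ≈ 0.0017967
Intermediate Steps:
y = -233/78 (y = -3 + 1/78 = -233/78 ≈ -2.9872)
G(W, K) = K + W*K**2 (G(W, K) = W*K**2 + K = K + W*K**2)
q(H) = -701/78 + 2*H (q(H) = -6 + ((H - 233/78) + H) = -6 + ((-233/78 + H) + H) = -6 + (-233/78 + 2*H) = -701/78 + 2*H)
v = -34865/78 (v = -701/78 + 2*(-219) = -701/78 - 438 = -34865/78 ≈ -446.99)
v/G(-108, 48) = -34865*1/(48*(1 + 48*(-108)))/78 = -34865*1/(48*(1 - 5184))/78 = -34865/(78*(48*(-5183))) = -34865/78/(-248784) = -34865/78*(-1/248784) = 34865/19405152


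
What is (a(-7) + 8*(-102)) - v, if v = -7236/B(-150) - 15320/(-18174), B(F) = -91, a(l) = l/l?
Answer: -56952919/63609 ≈ -895.36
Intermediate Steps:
a(l) = 1
v = 5111584/63609 (v = -7236/(-91) - 15320/(-18174) = -7236*(-1/91) - 15320*(-1/18174) = 7236/91 + 7660/9087 = 5111584/63609 ≈ 80.359)
(a(-7) + 8*(-102)) - v = (1 + 8*(-102)) - 1*5111584/63609 = (1 - 816) - 5111584/63609 = -815 - 5111584/63609 = -56952919/63609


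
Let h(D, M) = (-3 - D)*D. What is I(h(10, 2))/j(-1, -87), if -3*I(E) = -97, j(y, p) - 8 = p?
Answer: -97/237 ≈ -0.40928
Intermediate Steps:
j(y, p) = 8 + p
h(D, M) = D*(-3 - D)
I(E) = 97/3 (I(E) = -⅓*(-97) = 97/3)
I(h(10, 2))/j(-1, -87) = 97/(3*(8 - 87)) = (97/3)/(-79) = (97/3)*(-1/79) = -97/237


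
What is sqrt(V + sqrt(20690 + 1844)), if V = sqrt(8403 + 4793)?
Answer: sqrt(sqrt(22534) + 2*sqrt(3299)) ≈ 16.278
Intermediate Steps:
V = 2*sqrt(3299) (V = sqrt(13196) = 2*sqrt(3299) ≈ 114.87)
sqrt(V + sqrt(20690 + 1844)) = sqrt(2*sqrt(3299) + sqrt(20690 + 1844)) = sqrt(2*sqrt(3299) + sqrt(22534)) = sqrt(sqrt(22534) + 2*sqrt(3299))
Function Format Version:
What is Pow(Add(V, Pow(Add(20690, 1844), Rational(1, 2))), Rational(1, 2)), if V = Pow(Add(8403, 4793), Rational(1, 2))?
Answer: Pow(Add(Pow(22534, Rational(1, 2)), Mul(2, Pow(3299, Rational(1, 2)))), Rational(1, 2)) ≈ 16.278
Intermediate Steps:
V = Mul(2, Pow(3299, Rational(1, 2))) (V = Pow(13196, Rational(1, 2)) = Mul(2, Pow(3299, Rational(1, 2))) ≈ 114.87)
Pow(Add(V, Pow(Add(20690, 1844), Rational(1, 2))), Rational(1, 2)) = Pow(Add(Mul(2, Pow(3299, Rational(1, 2))), Pow(Add(20690, 1844), Rational(1, 2))), Rational(1, 2)) = Pow(Add(Mul(2, Pow(3299, Rational(1, 2))), Pow(22534, Rational(1, 2))), Rational(1, 2)) = Pow(Add(Pow(22534, Rational(1, 2)), Mul(2, Pow(3299, Rational(1, 2)))), Rational(1, 2))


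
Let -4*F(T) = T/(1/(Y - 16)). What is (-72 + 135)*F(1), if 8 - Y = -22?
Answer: -441/2 ≈ -220.50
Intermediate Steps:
Y = 30 (Y = 8 - 1*(-22) = 8 + 22 = 30)
F(T) = -7*T/2 (F(T) = -T/(4*(1/(30 - 16))) = -T/(4*(1/14)) = -T/(4*1/14) = -T*14/4 = -7*T/2)
(-72 + 135)*F(1) = (-72 + 135)*(-7/2*1) = 63*(-7/2) = -441/2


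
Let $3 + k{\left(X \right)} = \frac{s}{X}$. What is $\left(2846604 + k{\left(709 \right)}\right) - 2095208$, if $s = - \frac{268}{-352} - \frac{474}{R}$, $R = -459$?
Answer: $\frac{7172779568723}{9545976} \approx 7.5139 \cdot 10^{5}$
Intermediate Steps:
$s = \frac{24155}{13464}$ ($s = - \frac{268}{-352} - \frac{474}{-459} = \left(-268\right) \left(- \frac{1}{352}\right) - - \frac{158}{153} = \frac{67}{88} + \frac{158}{153} = \frac{24155}{13464} \approx 1.794$)
$k{\left(X \right)} = -3 + \frac{24155}{13464 X}$
$\left(2846604 + k{\left(709 \right)}\right) - 2095208 = \left(2846604 - \left(3 - \frac{24155}{13464 \cdot 709}\right)\right) - 2095208 = \left(2846604 + \left(-3 + \frac{24155}{13464} \cdot \frac{1}{709}\right)\right) - 2095208 = \left(2846604 + \left(-3 + \frac{24155}{9545976}\right)\right) - 2095208 = \left(2846604 - \frac{28613773}{9545976}\right) - 2095208 = \frac{27173584851731}{9545976} - 2095208 = \frac{7172779568723}{9545976}$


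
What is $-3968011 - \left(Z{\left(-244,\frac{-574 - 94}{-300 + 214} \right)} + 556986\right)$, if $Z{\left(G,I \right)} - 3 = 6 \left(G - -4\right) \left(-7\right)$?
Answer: $-4535080$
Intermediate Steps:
$Z{\left(G,I \right)} = -165 - 42 G$ ($Z{\left(G,I \right)} = 3 + 6 \left(G - -4\right) \left(-7\right) = 3 + 6 \left(G + 4\right) \left(-7\right) = 3 + 6 \left(4 + G\right) \left(-7\right) = 3 + \left(24 + 6 G\right) \left(-7\right) = 3 - \left(168 + 42 G\right) = -165 - 42 G$)
$-3968011 - \left(Z{\left(-244,\frac{-574 - 94}{-300 + 214} \right)} + 556986\right) = -3968011 - \left(\left(-165 - -10248\right) + 556986\right) = -3968011 - \left(\left(-165 + 10248\right) + 556986\right) = -3968011 - \left(10083 + 556986\right) = -3968011 - 567069 = -4535080$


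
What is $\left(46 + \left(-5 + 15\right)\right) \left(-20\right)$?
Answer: $-1120$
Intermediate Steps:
$\left(46 + \left(-5 + 15\right)\right) \left(-20\right) = \left(46 + 10\right) \left(-20\right) = 56 \left(-20\right) = -1120$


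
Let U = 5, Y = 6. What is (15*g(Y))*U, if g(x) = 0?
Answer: 0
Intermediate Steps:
(15*g(Y))*U = (15*0)*5 = 0*5 = 0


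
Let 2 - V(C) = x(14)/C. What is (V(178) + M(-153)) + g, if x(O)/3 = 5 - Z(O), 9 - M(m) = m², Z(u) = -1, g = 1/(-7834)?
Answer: -16313764543/697226 ≈ -23398.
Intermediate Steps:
g = -1/7834 ≈ -0.00012765
M(m) = 9 - m²
x(O) = 18 (x(O) = 3*(5 - 1*(-1)) = 3*(5 + 1) = 3*6 = 18)
V(C) = 2 - 18/C
(V(178) + M(-153)) + g = ((2 - 18/178) + (9 - 1*(-153)²)) - 1/7834 = ((2 - 18*1/178) + (9 - 1*23409)) - 1/7834 = ((2 - 9/89) + (9 - 23409)) - 1/7834 = (169/89 - 23400) - 1/7834 = -2082431/89 - 1/7834 = -16313764543/697226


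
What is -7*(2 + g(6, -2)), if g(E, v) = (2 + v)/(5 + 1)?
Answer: -14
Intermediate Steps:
g(E, v) = 1/3 + v/6 (g(E, v) = (2 + v)/6 = (2 + v)*(1/6) = 1/3 + v/6)
-7*(2 + g(6, -2)) = -7*(2 + (1/3 + (1/6)*(-2))) = -7*(2 + (1/3 - 1/3)) = -7*(2 + 0) = -7*2 = -14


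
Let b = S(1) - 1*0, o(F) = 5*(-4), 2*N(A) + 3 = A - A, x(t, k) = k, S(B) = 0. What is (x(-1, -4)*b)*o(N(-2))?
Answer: 0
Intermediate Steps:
N(A) = -3/2 (N(A) = -3/2 + (A - A)/2 = -3/2 + (½)*0 = -3/2 + 0 = -3/2)
o(F) = -20
b = 0 (b = 0 - 1*0 = 0 + 0 = 0)
(x(-1, -4)*b)*o(N(-2)) = -4*0*(-20) = 0*(-20) = 0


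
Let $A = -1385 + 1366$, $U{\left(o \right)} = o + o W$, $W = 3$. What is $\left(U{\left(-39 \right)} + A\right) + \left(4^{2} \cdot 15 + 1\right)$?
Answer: $66$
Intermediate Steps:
$U{\left(o \right)} = 4 o$ ($U{\left(o \right)} = o + o 3 = o + 3 o = 4 o$)
$A = -19$
$\left(U{\left(-39 \right)} + A\right) + \left(4^{2} \cdot 15 + 1\right) = \left(4 \left(-39\right) - 19\right) + \left(4^{2} \cdot 15 + 1\right) = \left(-156 - 19\right) + \left(16 \cdot 15 + 1\right) = -175 + \left(240 + 1\right) = -175 + 241 = 66$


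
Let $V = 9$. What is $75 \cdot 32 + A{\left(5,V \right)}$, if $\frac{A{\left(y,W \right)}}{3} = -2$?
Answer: $2394$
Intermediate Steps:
$A{\left(y,W \right)} = -6$ ($A{\left(y,W \right)} = 3 \left(-2\right) = -6$)
$75 \cdot 32 + A{\left(5,V \right)} = 75 \cdot 32 - 6 = 2400 - 6 = 2394$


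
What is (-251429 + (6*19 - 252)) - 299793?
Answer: -551360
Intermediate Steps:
(-251429 + (6*19 - 252)) - 299793 = (-251429 + (114 - 252)) - 299793 = (-251429 - 138) - 299793 = -251567 - 299793 = -551360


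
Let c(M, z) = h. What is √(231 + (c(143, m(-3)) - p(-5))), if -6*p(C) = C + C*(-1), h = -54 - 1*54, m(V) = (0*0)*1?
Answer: √123 ≈ 11.091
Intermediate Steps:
m(V) = 0 (m(V) = 0*1 = 0)
h = -108 (h = -54 - 54 = -108)
p(C) = 0 (p(C) = -(C + C*(-1))/6 = -(C - C)/6 = -⅙*0 = 0)
c(M, z) = -108
√(231 + (c(143, m(-3)) - p(-5))) = √(231 + (-108 - 1*0)) = √(231 + (-108 + 0)) = √(231 - 108) = √123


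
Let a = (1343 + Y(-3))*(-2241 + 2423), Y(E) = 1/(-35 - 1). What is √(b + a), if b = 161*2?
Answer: √8810746/6 ≈ 494.71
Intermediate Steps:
Y(E) = -1/36 (Y(E) = 1/(-36) = -1/36)
a = 4399577/18 (a = (1343 - 1/36)*(-2241 + 2423) = (48347/36)*182 = 4399577/18 ≈ 2.4442e+5)
b = 322
√(b + a) = √(322 + 4399577/18) = √(4405373/18) = √8810746/6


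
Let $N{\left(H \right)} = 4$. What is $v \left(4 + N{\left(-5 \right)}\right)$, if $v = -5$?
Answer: $-40$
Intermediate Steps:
$v \left(4 + N{\left(-5 \right)}\right) = - 5 \left(4 + 4\right) = \left(-5\right) 8 = -40$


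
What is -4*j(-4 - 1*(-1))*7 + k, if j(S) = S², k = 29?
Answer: -223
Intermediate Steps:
-4*j(-4 - 1*(-1))*7 + k = -4*(-4 - 1*(-1))²*7 + 29 = -4*(-4 + 1)²*7 + 29 = -4*(-3)²*7 + 29 = -4*9*7 + 29 = -36*7 + 29 = -252 + 29 = -223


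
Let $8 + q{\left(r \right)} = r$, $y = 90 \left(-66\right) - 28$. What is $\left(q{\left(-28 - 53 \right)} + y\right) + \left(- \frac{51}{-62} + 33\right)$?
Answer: $- \frac{373437}{62} \approx -6023.2$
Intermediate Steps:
$y = -5968$ ($y = -5940 - 28 = -5968$)
$q{\left(r \right)} = -8 + r$
$\left(q{\left(-28 - 53 \right)} + y\right) + \left(- \frac{51}{-62} + 33\right) = \left(\left(-8 - 81\right) - 5968\right) + \left(- \frac{51}{-62} + 33\right) = \left(\left(-8 - 81\right) - 5968\right) + \left(\left(-51\right) \left(- \frac{1}{62}\right) + 33\right) = \left(-89 - 5968\right) + \left(\frac{51}{62} + 33\right) = -6057 + \frac{2097}{62} = - \frac{373437}{62}$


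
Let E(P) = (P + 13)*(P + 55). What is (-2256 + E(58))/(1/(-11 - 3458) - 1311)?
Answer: -20005723/4547860 ≈ -4.3989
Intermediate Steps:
E(P) = (13 + P)*(55 + P)
(-2256 + E(58))/(1/(-11 - 3458) - 1311) = (-2256 + (715 + 58**2 + 68*58))/(1/(-11 - 3458) - 1311) = (-2256 + (715 + 3364 + 3944))/(1/(-3469) - 1311) = (-2256 + 8023)/(-1/3469 - 1311) = 5767/(-4547860/3469) = 5767*(-3469/4547860) = -20005723/4547860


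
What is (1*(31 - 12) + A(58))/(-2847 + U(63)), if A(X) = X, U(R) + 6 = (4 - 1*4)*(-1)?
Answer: -77/2853 ≈ -0.026989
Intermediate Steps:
U(R) = -6 (U(R) = -6 + (4 - 1*4)*(-1) = -6 + (4 - 4)*(-1) = -6 + 0*(-1) = -6 + 0 = -6)
(1*(31 - 12) + A(58))/(-2847 + U(63)) = (1*(31 - 12) + 58)/(-2847 - 6) = (1*19 + 58)/(-2853) = (19 + 58)*(-1/2853) = 77*(-1/2853) = -77/2853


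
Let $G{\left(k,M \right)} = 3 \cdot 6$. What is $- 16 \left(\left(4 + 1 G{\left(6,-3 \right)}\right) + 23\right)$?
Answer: $-720$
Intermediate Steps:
$G{\left(k,M \right)} = 18$
$- 16 \left(\left(4 + 1 G{\left(6,-3 \right)}\right) + 23\right) = - 16 \left(\left(4 + 1 \cdot 18\right) + 23\right) = - 16 \left(\left(4 + 18\right) + 23\right) = - 16 \left(22 + 23\right) = \left(-16\right) 45 = -720$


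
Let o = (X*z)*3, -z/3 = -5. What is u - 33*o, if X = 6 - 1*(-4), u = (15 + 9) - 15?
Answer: -14841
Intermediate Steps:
z = 15 (z = -3*(-5) = 15)
u = 9 (u = 24 - 15 = 9)
X = 10 (X = 6 + 4 = 10)
o = 450 (o = (10*15)*3 = 150*3 = 450)
u - 33*o = 9 - 33*450 = 9 - 14850 = -14841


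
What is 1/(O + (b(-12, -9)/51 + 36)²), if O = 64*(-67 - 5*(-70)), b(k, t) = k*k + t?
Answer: 289/5666017 ≈ 5.1006e-5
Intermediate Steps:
b(k, t) = t + k² (b(k, t) = k² + t = t + k²)
O = 18112 (O = 64*(-67 + 350) = 64*283 = 18112)
1/(O + (b(-12, -9)/51 + 36)²) = 1/(18112 + ((-9 + (-12)²)/51 + 36)²) = 1/(18112 + ((-9 + 144)*(1/51) + 36)²) = 1/(18112 + (135*(1/51) + 36)²) = 1/(18112 + (45/17 + 36)²) = 1/(18112 + (657/17)²) = 1/(18112 + 431649/289) = 1/(5666017/289) = 289/5666017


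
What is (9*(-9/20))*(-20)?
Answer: 81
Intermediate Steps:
(9*(-9/20))*(-20) = -81/20*(-20) = 81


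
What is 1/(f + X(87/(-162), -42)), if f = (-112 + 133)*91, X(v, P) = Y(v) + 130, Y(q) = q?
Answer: 54/110185 ≈ 0.00049009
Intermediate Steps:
X(v, P) = 130 + v (X(v, P) = v + 130 = 130 + v)
f = 1911 (f = 21*91 = 1911)
1/(f + X(87/(-162), -42)) = 1/(1911 + (130 + 87/(-162))) = 1/(1911 + (130 + 87*(-1/162))) = 1/(1911 + (130 - 29/54)) = 1/(1911 + 6991/54) = 1/(110185/54) = 54/110185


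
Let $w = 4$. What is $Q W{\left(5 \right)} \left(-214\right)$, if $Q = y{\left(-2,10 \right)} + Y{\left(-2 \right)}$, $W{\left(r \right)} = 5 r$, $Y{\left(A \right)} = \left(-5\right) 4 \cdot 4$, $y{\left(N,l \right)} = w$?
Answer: $406600$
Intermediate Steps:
$y{\left(N,l \right)} = 4$
$Y{\left(A \right)} = -80$ ($Y{\left(A \right)} = \left(-20\right) 4 = -80$)
$Q = -76$ ($Q = 4 - 80 = -76$)
$Q W{\left(5 \right)} \left(-214\right) = - 76 \cdot 5 \cdot 5 \left(-214\right) = \left(-76\right) 25 \left(-214\right) = \left(-1900\right) \left(-214\right) = 406600$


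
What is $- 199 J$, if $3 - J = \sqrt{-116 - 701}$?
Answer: $-597 + 199 i \sqrt{817} \approx -597.0 + 5688.1 i$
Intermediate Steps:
$J = 3 - i \sqrt{817}$ ($J = 3 - \sqrt{-116 - 701} = 3 - \sqrt{-817} = 3 - i \sqrt{817} \approx 3.0 - 28.583 i$)
$- 199 J = - 199 \left(3 - i \sqrt{817}\right) = -597 + 199 i \sqrt{817}$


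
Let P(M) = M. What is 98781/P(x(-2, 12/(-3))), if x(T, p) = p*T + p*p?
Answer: 32927/8 ≈ 4115.9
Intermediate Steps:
x(T, p) = p² + T*p (x(T, p) = T*p + p² = p² + T*p)
98781/P(x(-2, 12/(-3))) = 98781/(((12/(-3))*(-2 + 12/(-3)))) = 98781/(((12*(-⅓))*(-2 + 12*(-⅓)))) = 98781/((-4*(-2 - 4))) = 98781/((-4*(-6))) = 98781/24 = 98781*(1/24) = 32927/8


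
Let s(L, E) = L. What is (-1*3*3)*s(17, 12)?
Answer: -153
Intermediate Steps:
(-1*3*3)*s(17, 12) = (-1*3*3)*17 = -3*3*17 = -9*17 = -153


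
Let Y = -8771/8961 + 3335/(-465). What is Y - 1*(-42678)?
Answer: 11853300068/277791 ≈ 42670.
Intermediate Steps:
Y = -2264230/277791 (Y = -8771*1/8961 + 3335*(-1/465) = -8771/8961 - 667/93 = -2264230/277791 ≈ -8.1508)
Y - 1*(-42678) = -2264230/277791 - 1*(-42678) = -2264230/277791 + 42678 = 11853300068/277791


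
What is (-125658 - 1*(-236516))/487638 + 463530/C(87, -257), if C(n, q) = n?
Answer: 37674081131/7070751 ≈ 5328.2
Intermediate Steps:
(-125658 - 1*(-236516))/487638 + 463530/C(87, -257) = (-125658 - 1*(-236516))/487638 + 463530/87 = (-125658 + 236516)*(1/487638) + 463530*(1/87) = 110858*(1/487638) + 154510/29 = 55429/243819 + 154510/29 = 37674081131/7070751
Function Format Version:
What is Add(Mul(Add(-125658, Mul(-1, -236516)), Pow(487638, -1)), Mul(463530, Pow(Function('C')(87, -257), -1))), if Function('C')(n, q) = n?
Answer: Rational(37674081131, 7070751) ≈ 5328.2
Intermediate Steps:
Add(Mul(Add(-125658, Mul(-1, -236516)), Pow(487638, -1)), Mul(463530, Pow(Function('C')(87, -257), -1))) = Add(Mul(Add(-125658, Mul(-1, -236516)), Pow(487638, -1)), Mul(463530, Pow(87, -1))) = Add(Mul(Add(-125658, 236516), Rational(1, 487638)), Mul(463530, Rational(1, 87))) = Add(Mul(110858, Rational(1, 487638)), Rational(154510, 29)) = Add(Rational(55429, 243819), Rational(154510, 29)) = Rational(37674081131, 7070751)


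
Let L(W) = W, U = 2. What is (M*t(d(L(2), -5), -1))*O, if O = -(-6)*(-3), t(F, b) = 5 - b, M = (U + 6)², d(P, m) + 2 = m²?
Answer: -6912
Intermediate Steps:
d(P, m) = -2 + m²
M = 64 (M = (2 + 6)² = 8² = 64)
O = -18 (O = -6*3 = -18)
(M*t(d(L(2), -5), -1))*O = (64*(5 - 1*(-1)))*(-18) = (64*(5 + 1))*(-18) = (64*6)*(-18) = 384*(-18) = -6912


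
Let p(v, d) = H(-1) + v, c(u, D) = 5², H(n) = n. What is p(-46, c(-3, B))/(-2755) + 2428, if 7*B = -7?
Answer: 6689187/2755 ≈ 2428.0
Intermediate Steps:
B = -1 (B = (⅐)*(-7) = -1)
c(u, D) = 25
p(v, d) = -1 + v
p(-46, c(-3, B))/(-2755) + 2428 = (-1 - 46)/(-2755) + 2428 = -47*(-1/2755) + 2428 = 47/2755 + 2428 = 6689187/2755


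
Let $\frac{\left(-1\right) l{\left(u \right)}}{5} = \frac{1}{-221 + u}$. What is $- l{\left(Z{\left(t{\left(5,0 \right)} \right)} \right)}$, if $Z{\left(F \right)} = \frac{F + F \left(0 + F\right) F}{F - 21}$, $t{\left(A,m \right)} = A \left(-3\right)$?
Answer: $- \frac{30}{761} \approx -0.039422$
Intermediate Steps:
$t{\left(A,m \right)} = - 3 A$
$Z{\left(F \right)} = \frac{F + F^{3}}{-21 + F}$ ($Z{\left(F \right)} = \frac{F + F F F}{-21 + F} = \frac{F + F F^{2}}{-21 + F} = \frac{F + F^{3}}{-21 + F}$)
$l{\left(u \right)} = - \frac{5}{-221 + u}$
$- l{\left(Z{\left(t{\left(5,0 \right)} \right)} \right)} = - \frac{-5}{-221 + \frac{\left(-3\right) 5 + \left(\left(-3\right) 5\right)^{3}}{-21 - 15}} = - \frac{-5}{-221 + \frac{-15 + \left(-15\right)^{3}}{-21 - 15}} = - \frac{-5}{-221 + \frac{-15 - 3375}{-36}} = - \frac{-5}{-221 - - \frac{565}{6}} = - \frac{-5}{-221 + \frac{565}{6}} = - \frac{-5}{- \frac{761}{6}} = - \frac{\left(-5\right) \left(-6\right)}{761} = \left(-1\right) \frac{30}{761} = - \frac{30}{761}$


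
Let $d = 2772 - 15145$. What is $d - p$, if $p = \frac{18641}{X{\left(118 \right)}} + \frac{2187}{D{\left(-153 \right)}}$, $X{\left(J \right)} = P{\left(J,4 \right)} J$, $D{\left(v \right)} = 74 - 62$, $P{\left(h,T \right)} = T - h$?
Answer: $- \frac{84437291}{6726} \approx -12554.0$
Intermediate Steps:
$d = -12373$ ($d = 2772 - 15145 = -12373$)
$D{\left(v \right)} = 12$ ($D{\left(v \right)} = 74 - 62 = 12$)
$X{\left(J \right)} = J \left(4 - J\right)$ ($X{\left(J \right)} = \left(4 - J\right) J = J \left(4 - J\right)$)
$p = \frac{1216493}{6726}$ ($p = \frac{18641}{118 \left(4 - 118\right)} + \frac{2187}{12} = \frac{18641}{118 \left(4 - 118\right)} + 2187 \cdot \frac{1}{12} = \frac{18641}{118 \left(-114\right)} + \frac{729}{4} = \frac{18641}{-13452} + \frac{729}{4} = 18641 \left(- \frac{1}{13452}\right) + \frac{729}{4} = - \frac{18641}{13452} + \frac{729}{4} = \frac{1216493}{6726} \approx 180.86$)
$d - p = -12373 - \frac{1216493}{6726} = - \frac{84437291}{6726}$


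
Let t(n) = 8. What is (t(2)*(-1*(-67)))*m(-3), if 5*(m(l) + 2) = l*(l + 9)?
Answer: -15008/5 ≈ -3001.6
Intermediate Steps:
m(l) = -2 + l*(9 + l)/5 (m(l) = -2 + (l*(l + 9))/5 = -2 + (l*(9 + l))/5 = -2 + l*(9 + l)/5)
(t(2)*(-1*(-67)))*m(-3) = (8*(-1*(-67)))*(-2 + (⅕)*(-3)² + (9/5)*(-3)) = (8*67)*(-2 + (⅕)*9 - 27/5) = 536*(-2 + 9/5 - 27/5) = 536*(-28/5) = -15008/5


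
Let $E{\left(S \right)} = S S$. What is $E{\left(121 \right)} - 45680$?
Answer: $-31039$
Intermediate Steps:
$E{\left(S \right)} = S^{2}$
$E{\left(121 \right)} - 45680 = 121^{2} - 45680 = 14641 - 45680 = -31039$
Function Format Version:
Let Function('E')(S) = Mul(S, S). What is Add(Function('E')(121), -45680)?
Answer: -31039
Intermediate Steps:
Function('E')(S) = Pow(S, 2)
Add(Function('E')(121), -45680) = Add(Pow(121, 2), -45680) = Add(14641, -45680) = -31039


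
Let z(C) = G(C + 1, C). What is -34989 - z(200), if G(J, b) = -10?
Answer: -34979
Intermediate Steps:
z(C) = -10
-34989 - z(200) = -34989 - 1*(-10) = -34989 + 10 = -34979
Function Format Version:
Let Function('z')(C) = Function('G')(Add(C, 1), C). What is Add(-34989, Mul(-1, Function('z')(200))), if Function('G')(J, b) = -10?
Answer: -34979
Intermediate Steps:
Function('z')(C) = -10
Add(-34989, Mul(-1, Function('z')(200))) = Add(-34989, Mul(-1, -10)) = Add(-34989, 10) = -34979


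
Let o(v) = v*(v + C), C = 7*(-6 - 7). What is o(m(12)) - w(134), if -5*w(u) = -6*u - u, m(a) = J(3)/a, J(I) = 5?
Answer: -162247/720 ≈ -225.34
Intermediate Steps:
C = -91 (C = 7*(-13) = -91)
m(a) = 5/a
o(v) = v*(-91 + v) (o(v) = v*(v - 91) = v*(-91 + v))
w(u) = 7*u/5 (w(u) = -(-6*u - u)/5 = -(-7)*u/5 = 7*u/5)
o(m(12)) - w(134) = (5/12)*(-91 + 5/12) - 7*134/5 = (5*(1/12))*(-91 + 5*(1/12)) - 1*938/5 = 5*(-91 + 5/12)/12 - 938/5 = (5/12)*(-1087/12) - 938/5 = -5435/144 - 938/5 = -162247/720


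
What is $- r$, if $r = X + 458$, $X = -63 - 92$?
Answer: $-303$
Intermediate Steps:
$X = -155$ ($X = -63 - 92 = -155$)
$r = 303$ ($r = -155 + 458 = 303$)
$- r = \left(-1\right) 303 = -303$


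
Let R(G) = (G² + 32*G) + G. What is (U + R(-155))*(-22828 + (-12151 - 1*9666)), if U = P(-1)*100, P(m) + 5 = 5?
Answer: -844236950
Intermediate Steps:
P(m) = 0 (P(m) = -5 + 5 = 0)
R(G) = G² + 33*G
U = 0 (U = 0*100 = 0)
(U + R(-155))*(-22828 + (-12151 - 1*9666)) = (0 - 155*(33 - 155))*(-22828 + (-12151 - 1*9666)) = (0 - 155*(-122))*(-22828 + (-12151 - 9666)) = (0 + 18910)*(-22828 - 21817) = 18910*(-44645) = -844236950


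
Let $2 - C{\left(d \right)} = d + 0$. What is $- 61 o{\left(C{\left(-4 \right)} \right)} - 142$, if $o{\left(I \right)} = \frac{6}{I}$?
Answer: $-203$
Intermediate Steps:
$C{\left(d \right)} = 2 - d$ ($C{\left(d \right)} = 2 - \left(d + 0\right) = 2 - d$)
$- 61 o{\left(C{\left(-4 \right)} \right)} - 142 = - 61 \frac{6}{2 - -4} - 142 = - 61 \frac{6}{2 + 4} - 142 = - 61 \cdot \frac{6}{6} - 142 = - 61 \cdot 6 \cdot \frac{1}{6} - 142 = \left(-61\right) 1 - 142 = -61 - 142 = -203$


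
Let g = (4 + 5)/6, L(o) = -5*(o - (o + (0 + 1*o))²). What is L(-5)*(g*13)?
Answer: 20475/2 ≈ 10238.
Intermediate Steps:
L(o) = -5*o + 20*o² (L(o) = -5*(o - (o + (0 + o))²) = -5*(o - (o + o)²) = -5*(o - (2*o)²) = -5*(o - 4*o²) = -5*o + 20*o²)
g = 3/2 (g = 9*(⅙) = 3/2 ≈ 1.5000)
L(-5)*(g*13) = (5*(-5)*(-1 + 4*(-5)))*((3/2)*13) = (5*(-5)*(-1 - 20))*(39/2) = (5*(-5)*(-21))*(39/2) = 525*(39/2) = 20475/2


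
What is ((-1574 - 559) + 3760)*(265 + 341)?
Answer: 985962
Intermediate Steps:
((-1574 - 559) + 3760)*(265 + 341) = (-2133 + 3760)*606 = 1627*606 = 985962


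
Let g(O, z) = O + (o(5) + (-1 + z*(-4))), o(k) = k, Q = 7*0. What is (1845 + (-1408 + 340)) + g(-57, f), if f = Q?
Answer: 724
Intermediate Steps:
Q = 0
f = 0
g(O, z) = 4 + O - 4*z (g(O, z) = O + (5 + (-1 + z*(-4))) = O + (5 + (-1 - 4*z)) = O + (4 - 4*z) = 4 + O - 4*z)
(1845 + (-1408 + 340)) + g(-57, f) = (1845 + (-1408 + 340)) + (4 - 57 - 4*0) = (1845 - 1068) + (4 - 57 + 0) = 777 - 53 = 724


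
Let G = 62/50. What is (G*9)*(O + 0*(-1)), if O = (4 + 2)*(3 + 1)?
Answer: 6696/25 ≈ 267.84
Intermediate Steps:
O = 24 (O = 6*4 = 24)
G = 31/25 (G = 62*(1/50) = 31/25 ≈ 1.2400)
(G*9)*(O + 0*(-1)) = ((31/25)*9)*(24 + 0*(-1)) = 279*(24 + 0)/25 = (279/25)*24 = 6696/25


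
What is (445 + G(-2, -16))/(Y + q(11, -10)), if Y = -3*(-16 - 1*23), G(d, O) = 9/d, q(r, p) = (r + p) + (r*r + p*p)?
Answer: 881/678 ≈ 1.2994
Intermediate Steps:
q(r, p) = p + r + p² + r² (q(r, p) = (p + r) + (r² + p²) = (p + r) + (p² + r²) = p + r + p² + r²)
Y = 117 (Y = -3*(-16 - 23) = -3*(-39) = 117)
(445 + G(-2, -16))/(Y + q(11, -10)) = (445 + 9/(-2))/(117 + (-10 + 11 + (-10)² + 11²)) = (445 + 9*(-½))/(117 + (-10 + 11 + 100 + 121)) = (445 - 9/2)/(117 + 222) = (881/2)/339 = (881/2)*(1/339) = 881/678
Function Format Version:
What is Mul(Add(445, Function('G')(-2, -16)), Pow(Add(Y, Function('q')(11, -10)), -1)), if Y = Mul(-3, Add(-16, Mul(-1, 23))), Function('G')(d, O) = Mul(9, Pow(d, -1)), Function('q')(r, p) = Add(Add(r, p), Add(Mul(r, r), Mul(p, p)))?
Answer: Rational(881, 678) ≈ 1.2994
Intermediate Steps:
Function('q')(r, p) = Add(p, r, Pow(p, 2), Pow(r, 2)) (Function('q')(r, p) = Add(Add(p, r), Add(Pow(r, 2), Pow(p, 2))) = Add(Add(p, r), Add(Pow(p, 2), Pow(r, 2))) = Add(p, r, Pow(p, 2), Pow(r, 2)))
Y = 117 (Y = Mul(-3, Add(-16, -23)) = Mul(-3, -39) = 117)
Mul(Add(445, Function('G')(-2, -16)), Pow(Add(Y, Function('q')(11, -10)), -1)) = Mul(Add(445, Mul(9, Pow(-2, -1))), Pow(Add(117, Add(-10, 11, Pow(-10, 2), Pow(11, 2))), -1)) = Mul(Add(445, Mul(9, Rational(-1, 2))), Pow(Add(117, Add(-10, 11, 100, 121)), -1)) = Mul(Add(445, Rational(-9, 2)), Pow(Add(117, 222), -1)) = Mul(Rational(881, 2), Pow(339, -1)) = Mul(Rational(881, 2), Rational(1, 339)) = Rational(881, 678)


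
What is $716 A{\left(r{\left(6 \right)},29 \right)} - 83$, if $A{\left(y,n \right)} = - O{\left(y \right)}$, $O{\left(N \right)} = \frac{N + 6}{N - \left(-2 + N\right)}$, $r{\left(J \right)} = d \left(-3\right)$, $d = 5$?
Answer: $3139$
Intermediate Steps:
$r{\left(J \right)} = -15$ ($r{\left(J \right)} = 5 \left(-3\right) = -15$)
$O{\left(N \right)} = 3 + \frac{N}{2}$ ($O{\left(N \right)} = \frac{6 + N}{2} = \left(6 + N\right) \frac{1}{2} = 3 + \frac{N}{2}$)
$A{\left(y,n \right)} = -3 - \frac{y}{2}$ ($A{\left(y,n \right)} = - (3 + \frac{y}{2}) = -3 - \frac{y}{2}$)
$716 A{\left(r{\left(6 \right)},29 \right)} - 83 = 716 \left(-3 - - \frac{15}{2}\right) - 83 = 716 \left(-3 + \frac{15}{2}\right) - 83 = 716 \cdot \frac{9}{2} - 83 = 3222 - 83 = 3139$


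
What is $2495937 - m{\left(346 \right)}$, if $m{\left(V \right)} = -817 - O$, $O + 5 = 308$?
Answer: $2497057$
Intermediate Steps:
$O = 303$ ($O = -5 + 308 = 303$)
$m{\left(V \right)} = -1120$ ($m{\left(V \right)} = -817 - 303 = -1120$)
$2495937 - m{\left(346 \right)} = 2495937 - -1120 = 2495937 + 1120 = 2497057$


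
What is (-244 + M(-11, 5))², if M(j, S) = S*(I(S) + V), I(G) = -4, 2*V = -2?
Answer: 72361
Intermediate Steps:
V = -1 (V = (½)*(-2) = -1)
M(j, S) = -5*S (M(j, S) = S*(-4 - 1) = S*(-5) = -5*S)
(-244 + M(-11, 5))² = (-244 - 5*5)² = (-244 - 25)² = (-269)² = 72361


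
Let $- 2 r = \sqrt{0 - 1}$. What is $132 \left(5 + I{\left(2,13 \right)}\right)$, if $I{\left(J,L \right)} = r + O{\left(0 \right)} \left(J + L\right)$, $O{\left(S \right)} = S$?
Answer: $660 - 66 i \approx 660.0 - 66.0 i$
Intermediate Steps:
$r = - \frac{i}{2}$ ($r = - \frac{\sqrt{0 - 1}}{2} = - \frac{\sqrt{-1}}{2} = - \frac{i}{2} \approx - 0.5 i$)
$I{\left(J,L \right)} = - \frac{i}{2}$ ($I{\left(J,L \right)} = - \frac{i}{2} + 0 \left(J + L\right) = - \frac{i}{2} + 0 = - \frac{i}{2}$)
$132 \left(5 + I{\left(2,13 \right)}\right) = 132 \left(5 - \frac{i}{2}\right) = 660 - 66 i$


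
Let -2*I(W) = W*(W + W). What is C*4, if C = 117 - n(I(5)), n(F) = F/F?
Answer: 464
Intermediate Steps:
I(W) = -W² (I(W) = -W*(W + W)/2 = -W*2*W/2 = -W²)
n(F) = 1
C = 116 (C = 117 - 1*1 = 117 - 1 = 116)
C*4 = 116*4 = 464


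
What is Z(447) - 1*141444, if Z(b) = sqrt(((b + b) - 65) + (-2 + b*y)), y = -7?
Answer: -141444 + I*sqrt(2302) ≈ -1.4144e+5 + 47.979*I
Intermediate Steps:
Z(b) = sqrt(-67 - 5*b) (Z(b) = sqrt(((b + b) - 65) + (-2 + b*(-7))) = sqrt((2*b - 65) + (-2 - 7*b)) = sqrt((-65 + 2*b) + (-2 - 7*b)) = sqrt(-67 - 5*b))
Z(447) - 1*141444 = sqrt(-67 - 5*447) - 1*141444 = sqrt(-67 - 2235) - 141444 = sqrt(-2302) - 141444 = I*sqrt(2302) - 141444 = -141444 + I*sqrt(2302)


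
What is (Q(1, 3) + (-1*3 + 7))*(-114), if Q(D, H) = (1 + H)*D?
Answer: -912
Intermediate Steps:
Q(D, H) = D*(1 + H)
(Q(1, 3) + (-1*3 + 7))*(-114) = (1*(1 + 3) + (-1*3 + 7))*(-114) = (1*4 + (-3 + 7))*(-114) = (4 + 4)*(-114) = 8*(-114) = -912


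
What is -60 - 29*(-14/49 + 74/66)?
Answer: -19457/231 ≈ -84.229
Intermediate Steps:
-60 - 29*(-14/49 + 74/66) = -60 - 29*(-14*1/49 + 74*(1/66)) = -60 - 29*(-2/7 + 37/33) = -60 - 29*193/231 = -60 - 5597/231 = -19457/231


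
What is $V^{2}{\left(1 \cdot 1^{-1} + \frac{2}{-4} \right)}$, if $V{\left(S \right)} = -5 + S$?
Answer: $\frac{81}{4} \approx 20.25$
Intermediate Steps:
$V^{2}{\left(1 \cdot 1^{-1} + \frac{2}{-4} \right)} = \left(-5 + \left(1 \cdot 1^{-1} + \frac{2}{-4}\right)\right)^{2} = \left(-5 + \left(1 \cdot 1 + 2 \left(- \frac{1}{4}\right)\right)\right)^{2} = \left(-5 + \left(1 - \frac{1}{2}\right)\right)^{2} = \left(-5 + \frac{1}{2}\right)^{2} = \left(- \frac{9}{2}\right)^{2} = \frac{81}{4}$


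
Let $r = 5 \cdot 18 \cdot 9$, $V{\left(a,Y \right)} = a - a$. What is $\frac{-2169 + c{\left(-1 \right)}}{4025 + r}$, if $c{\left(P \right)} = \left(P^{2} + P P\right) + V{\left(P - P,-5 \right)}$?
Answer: $- \frac{2167}{4835} \approx -0.44819$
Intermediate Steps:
$V{\left(a,Y \right)} = 0$
$c{\left(P \right)} = 2 P^{2}$ ($c{\left(P \right)} = \left(P^{2} + P P\right) + 0 = \left(P^{2} + P^{2}\right) + 0 = 2 P^{2} + 0 = 2 P^{2}$)
$r = 810$ ($r = 90 \cdot 9 = 810$)
$\frac{-2169 + c{\left(-1 \right)}}{4025 + r} = \frac{-2169 + 2 \left(-1\right)^{2}}{4025 + 810} = \frac{-2169 + 2 \cdot 1}{4835} = \left(-2169 + 2\right) \frac{1}{4835} = \left(-2167\right) \frac{1}{4835} = - \frac{2167}{4835}$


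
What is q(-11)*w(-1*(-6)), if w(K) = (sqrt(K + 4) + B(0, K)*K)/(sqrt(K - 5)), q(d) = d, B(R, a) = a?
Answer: -396 - 11*sqrt(10) ≈ -430.79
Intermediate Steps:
w(K) = (K**2 + sqrt(4 + K))/sqrt(-5 + K) (w(K) = (sqrt(K + 4) + K*K)/(sqrt(K - 5)) = (sqrt(4 + K) + K**2)/(sqrt(-5 + K)) = (K**2 + sqrt(4 + K))/sqrt(-5 + K))
q(-11)*w(-1*(-6)) = -11*((-1*(-6))**2 + sqrt(4 - 1*(-6)))/sqrt(-5 - 1*(-6)) = -11*(6**2 + sqrt(4 + 6))/sqrt(-5 + 6) = -11*(36 + sqrt(10))/sqrt(1) = -11*(36 + sqrt(10)) = -396 - 11*sqrt(10)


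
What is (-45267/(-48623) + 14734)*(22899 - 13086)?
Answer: 7030588115337/48623 ≈ 1.4459e+8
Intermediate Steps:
(-45267/(-48623) + 14734)*(22899 - 13086) = (-45267*(-1/48623) + 14734)*9813 = (45267/48623 + 14734)*9813 = (716456549/48623)*9813 = 7030588115337/48623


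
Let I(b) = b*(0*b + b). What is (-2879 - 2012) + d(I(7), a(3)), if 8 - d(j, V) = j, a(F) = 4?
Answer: -4932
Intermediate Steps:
I(b) = b² (I(b) = b*(0 + b) = b*b = b²)
d(j, V) = 8 - j
(-2879 - 2012) + d(I(7), a(3)) = (-2879 - 2012) + (8 - 1*7²) = -4891 + (8 - 1*49) = -4891 + (8 - 49) = -4891 - 41 = -4932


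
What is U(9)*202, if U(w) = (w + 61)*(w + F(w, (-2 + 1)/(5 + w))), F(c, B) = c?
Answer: 254520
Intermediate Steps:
U(w) = 2*w*(61 + w) (U(w) = (w + 61)*(w + w) = (61 + w)*(2*w) = 2*w*(61 + w))
U(9)*202 = (2*9*(61 + 9))*202 = (2*9*70)*202 = 1260*202 = 254520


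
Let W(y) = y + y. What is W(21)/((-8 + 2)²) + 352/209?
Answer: 325/114 ≈ 2.8509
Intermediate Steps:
W(y) = 2*y
W(21)/((-8 + 2)²) + 352/209 = (2*21)/((-8 + 2)²) + 352/209 = 42/((-6)²) + 352*(1/209) = 42/36 + 32/19 = 42*(1/36) + 32/19 = 7/6 + 32/19 = 325/114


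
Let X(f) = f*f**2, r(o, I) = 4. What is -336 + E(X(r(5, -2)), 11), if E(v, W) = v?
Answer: -272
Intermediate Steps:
X(f) = f**3
-336 + E(X(r(5, -2)), 11) = -336 + 4**3 = -336 + 64 = -272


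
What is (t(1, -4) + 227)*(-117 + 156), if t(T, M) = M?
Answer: 8697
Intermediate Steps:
(t(1, -4) + 227)*(-117 + 156) = (-4 + 227)*(-117 + 156) = 223*39 = 8697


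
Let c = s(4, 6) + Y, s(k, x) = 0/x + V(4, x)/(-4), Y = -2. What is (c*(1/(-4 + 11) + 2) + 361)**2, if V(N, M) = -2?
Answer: 25090081/196 ≈ 1.2801e+5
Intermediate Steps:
s(k, x) = 1/2 (s(k, x) = 0/x - 2/(-4) = 0 - 2*(-1/4) = 0 + 1/2 = 1/2)
c = -3/2 (c = 1/2 - 2 = -3/2 ≈ -1.5000)
(c*(1/(-4 + 11) + 2) + 361)**2 = (-3*(1/(-4 + 11) + 2)/2 + 361)**2 = (-3*(1/7 + 2)/2 + 361)**2 = (-3/2*15/7 + 361)**2 = (-45/14 + 361)**2 = (5009/14)**2 = 25090081/196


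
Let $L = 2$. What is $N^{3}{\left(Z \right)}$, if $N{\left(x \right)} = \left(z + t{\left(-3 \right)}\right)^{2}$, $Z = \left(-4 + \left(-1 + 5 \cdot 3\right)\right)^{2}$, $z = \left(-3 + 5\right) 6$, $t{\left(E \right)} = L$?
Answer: $7529536$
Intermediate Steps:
$t{\left(E \right)} = 2$
$z = 12$ ($z = 2 \cdot 6 = 12$)
$Z = 100$ ($Z = \left(-4 + \left(-1 + 15\right)\right)^{2} = \left(-4 + 14\right)^{2} = 10^{2} = 100$)
$N{\left(x \right)} = 196$ ($N{\left(x \right)} = \left(12 + 2\right)^{2} = 14^{2} = 196$)
$N^{3}{\left(Z \right)} = 196^{3} = 7529536$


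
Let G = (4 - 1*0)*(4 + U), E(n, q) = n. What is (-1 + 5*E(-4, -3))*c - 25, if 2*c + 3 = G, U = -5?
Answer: 97/2 ≈ 48.500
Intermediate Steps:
G = -4 (G = (4 - 1*0)*(4 - 5) = (4 + 0)*(-1) = 4*(-1) = -4)
c = -7/2 (c = -3/2 + (1/2)*(-4) = -3/2 - 2 = -7/2 ≈ -3.5000)
(-1 + 5*E(-4, -3))*c - 25 = (-1 + 5*(-4))*(-7/2) - 25 = (-1 - 20)*(-7/2) - 25 = -21*(-7/2) - 25 = 147/2 - 25 = 97/2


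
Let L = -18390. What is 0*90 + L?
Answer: -18390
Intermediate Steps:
0*90 + L = 0*90 - 18390 = 0 - 18390 = -18390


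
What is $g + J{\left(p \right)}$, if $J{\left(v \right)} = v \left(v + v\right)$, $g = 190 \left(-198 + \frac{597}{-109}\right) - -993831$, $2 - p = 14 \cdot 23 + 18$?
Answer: $\frac{129018761}{109} \approx 1.1837 \cdot 10^{6}$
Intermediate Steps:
$p = -338$ ($p = 2 - \left(14 \cdot 23 + 18\right) = 2 - \left(322 + 18\right) = 2 - 340 = -338$)
$g = \frac{104113569}{109}$ ($g = 190 \left(-198 + 597 \left(- \frac{1}{109}\right)\right) + 993831 = 190 \left(-198 - \frac{597}{109}\right) + 993831 = 190 \left(- \frac{22179}{109}\right) + 993831 = - \frac{4214010}{109} + 993831 = \frac{104113569}{109} \approx 9.5517 \cdot 10^{5}$)
$J{\left(v \right)} = 2 v^{2}$ ($J{\left(v \right)} = v 2 v = 2 v^{2}$)
$g + J{\left(p \right)} = \frac{104113569}{109} + 2 \left(-338\right)^{2} = \frac{104113569}{109} + 2 \cdot 114244 = \frac{104113569}{109} + 228488 = \frac{129018761}{109}$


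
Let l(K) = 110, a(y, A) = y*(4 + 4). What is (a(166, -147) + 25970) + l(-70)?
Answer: 27408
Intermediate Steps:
a(y, A) = 8*y (a(y, A) = y*8 = 8*y)
(a(166, -147) + 25970) + l(-70) = (8*166 + 25970) + 110 = (1328 + 25970) + 110 = 27298 + 110 = 27408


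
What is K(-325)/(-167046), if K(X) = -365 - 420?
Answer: 785/167046 ≈ 0.0046993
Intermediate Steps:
K(X) = -785
K(-325)/(-167046) = -785/(-167046) = -785*(-1/167046) = 785/167046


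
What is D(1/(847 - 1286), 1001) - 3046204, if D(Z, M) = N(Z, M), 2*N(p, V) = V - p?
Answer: -1337063836/439 ≈ -3.0457e+6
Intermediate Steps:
N(p, V) = V/2 - p/2 (N(p, V) = (V - p)/2 = V/2 - p/2)
D(Z, M) = M/2 - Z/2
D(1/(847 - 1286), 1001) - 3046204 = ((½)*1001 - 1/(2*(847 - 1286))) - 3046204 = (1001/2 - ½/(-439)) - 3046204 = (1001/2 - ½*(-1/439)) - 3046204 = (1001/2 + 1/878) - 3046204 = 219720/439 - 3046204 = -1337063836/439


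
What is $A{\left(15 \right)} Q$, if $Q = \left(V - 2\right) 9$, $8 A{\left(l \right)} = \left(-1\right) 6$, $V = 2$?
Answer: $0$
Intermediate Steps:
$A{\left(l \right)} = - \frac{3}{4}$ ($A{\left(l \right)} = \frac{\left(-1\right) 6}{8} = \frac{1}{8} \left(-6\right) = - \frac{3}{4}$)
$Q = 0$ ($Q = \left(2 - 2\right) 9 = 0 \cdot 9 = 0$)
$A{\left(15 \right)} Q = \left(- \frac{3}{4}\right) 0 = 0$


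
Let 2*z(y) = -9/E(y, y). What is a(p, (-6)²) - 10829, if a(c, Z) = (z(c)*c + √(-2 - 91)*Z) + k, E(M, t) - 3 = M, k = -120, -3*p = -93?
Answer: -744811/68 + 36*I*√93 ≈ -10953.0 + 347.17*I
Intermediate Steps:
p = 31 (p = -⅓*(-93) = 31)
E(M, t) = 3 + M
z(y) = -9/(2*(3 + y)) (z(y) = (-9/(3 + y))/2 = -9/(2*(3 + y)))
a(c, Z) = -120 - 9*c/(6 + 2*c) + I*Z*√93 (a(c, Z) = ((-9/(6 + 2*c))*c + √(-2 - 91)*Z) - 120 = (-9*c/(6 + 2*c) + √(-93)*Z) - 120 = (-9*c/(6 + 2*c) + (I*√93)*Z) - 120 = (-9*c/(6 + 2*c) + I*Z*√93) - 120 = -120 - 9*c/(6 + 2*c) + I*Z*√93)
a(p, (-6)²) - 10829 = (-9/2*31 + (-120 + I*(-6)²*√93)*(3 + 31))/(3 + 31) - 10829 = (-279/2 + (-120 + I*36*√93)*34)/34 - 10829 = (-279/2 + (-120 + 36*I*√93)*34)/34 - 10829 = (-279/2 + (-4080 + 1224*I*√93))/34 - 10829 = (-8439/2 + 1224*I*√93)/34 - 10829 = (-8439/68 + 36*I*√93) - 10829 = -744811/68 + 36*I*√93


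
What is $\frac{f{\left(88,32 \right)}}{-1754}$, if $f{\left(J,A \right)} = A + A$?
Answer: $- \frac{32}{877} \approx -0.036488$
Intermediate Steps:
$f{\left(J,A \right)} = 2 A$
$\frac{f{\left(88,32 \right)}}{-1754} = \frac{2 \cdot 32}{-1754} = 64 \left(- \frac{1}{1754}\right) = - \frac{32}{877}$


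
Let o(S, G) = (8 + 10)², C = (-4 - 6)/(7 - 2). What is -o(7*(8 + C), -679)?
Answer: -324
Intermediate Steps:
C = -2 (C = -10/5 = -10*⅕ = -2)
o(S, G) = 324 (o(S, G) = 18² = 324)
-o(7*(8 + C), -679) = -1*324 = -324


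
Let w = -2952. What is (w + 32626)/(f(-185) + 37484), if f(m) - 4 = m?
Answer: 29674/37303 ≈ 0.79549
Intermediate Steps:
f(m) = 4 + m
(w + 32626)/(f(-185) + 37484) = (-2952 + 32626)/((4 - 185) + 37484) = 29674/(-181 + 37484) = 29674/37303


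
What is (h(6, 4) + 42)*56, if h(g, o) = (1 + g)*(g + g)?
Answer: 7056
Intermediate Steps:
h(g, o) = 2*g*(1 + g) (h(g, o) = (1 + g)*(2*g) = 2*g*(1 + g))
(h(6, 4) + 42)*56 = (2*6*(1 + 6) + 42)*56 = (2*6*7 + 42)*56 = (84 + 42)*56 = 126*56 = 7056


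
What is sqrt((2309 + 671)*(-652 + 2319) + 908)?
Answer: 2*sqrt(1242142) ≈ 2229.0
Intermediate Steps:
sqrt((2309 + 671)*(-652 + 2319) + 908) = sqrt(2980*1667 + 908) = sqrt(4967660 + 908) = sqrt(4968568) = 2*sqrt(1242142)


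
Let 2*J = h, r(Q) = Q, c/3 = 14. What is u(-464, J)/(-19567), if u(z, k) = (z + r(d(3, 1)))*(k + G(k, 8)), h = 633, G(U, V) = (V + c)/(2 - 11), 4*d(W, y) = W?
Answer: 610073/82872 ≈ 7.3616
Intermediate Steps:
c = 42 (c = 3*14 = 42)
d(W, y) = W/4
G(U, V) = -14/3 - V/9 (G(U, V) = (V + 42)/(2 - 11) = (42 + V)/(-9) = (42 + V)*(-1/9) = -14/3 - V/9)
J = 633/2 (J = (1/2)*633 = 633/2 ≈ 316.50)
u(z, k) = (-50/9 + k)*(3/4 + z) (u(z, k) = (z + (1/4)*3)*(k + (-14/3 - 1/9*8)) = (z + 3/4)*(k + (-14/3 - 8/9)) = (3/4 + z)*(k - 50/9) = (3/4 + z)*(-50/9 + k) = (-50/9 + k)*(3/4 + z))
u(-464, J)/(-19567) = (-25/6 - 50/9*(-464) + (3/4)*(633/2) + (633/2)*(-464))/(-19567) = (-25/6 + 23200/9 + 1899/8 - 146856)*(-1/19567) = -10371241/72*(-1/19567) = 610073/82872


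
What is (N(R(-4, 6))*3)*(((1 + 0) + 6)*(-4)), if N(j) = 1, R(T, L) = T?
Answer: -84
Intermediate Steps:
(N(R(-4, 6))*3)*(((1 + 0) + 6)*(-4)) = (1*3)*(((1 + 0) + 6)*(-4)) = 3*((1 + 6)*(-4)) = 3*(7*(-4)) = 3*(-28) = -84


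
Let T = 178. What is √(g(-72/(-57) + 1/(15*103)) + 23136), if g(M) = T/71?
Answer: √116641214/71 ≈ 152.11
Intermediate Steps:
g(M) = 178/71
√(g(-72/(-57) + 1/(15*103)) + 23136) = √(178/71 + 23136) = √(1642834/71) = √116641214/71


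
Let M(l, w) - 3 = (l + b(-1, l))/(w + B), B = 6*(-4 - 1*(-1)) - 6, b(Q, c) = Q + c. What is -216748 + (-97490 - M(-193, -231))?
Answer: -26710614/85 ≈ -3.1424e+5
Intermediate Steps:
B = -24 (B = 6*(-4 + 1) - 6 = 6*(-3) - 6 = -18 - 6 = -24)
M(l, w) = 3 + (-1 + 2*l)/(-24 + w) (M(l, w) = 3 + (l + (-1 + l))/(w - 24) = 3 + (-1 + 2*l)/(-24 + w))
-216748 + (-97490 - M(-193, -231)) = -216748 + (-97490 - (-73 + 2*(-193) + 3*(-231))/(-24 - 231)) = -216748 + (-97490 - (-73 - 386 - 693)/(-255)) = -216748 + (-97490 - (-1)*(-1152)/255) = -216748 + (-97490 - 1*384/85) = -216748 + (-97490 - 384/85) = -216748 - 8287034/85 = -26710614/85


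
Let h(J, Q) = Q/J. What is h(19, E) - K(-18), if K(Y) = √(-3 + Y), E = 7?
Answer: 7/19 - I*√21 ≈ 0.36842 - 4.5826*I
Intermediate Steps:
h(19, E) - K(-18) = 7/19 - √(-3 - 18) = 7*(1/19) - √(-21) = 7/19 - I*√21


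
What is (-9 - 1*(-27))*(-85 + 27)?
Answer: -1044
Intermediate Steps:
(-9 - 1*(-27))*(-85 + 27) = (-9 + 27)*(-58) = 18*(-58) = -1044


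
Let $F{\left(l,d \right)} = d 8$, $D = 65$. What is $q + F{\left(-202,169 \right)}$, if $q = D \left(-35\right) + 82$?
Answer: $-841$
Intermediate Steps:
$F{\left(l,d \right)} = 8 d$
$q = -2193$ ($q = 65 \left(-35\right) + 82 = -2275 + 82 = -2193$)
$q + F{\left(-202,169 \right)} = -2193 + 8 \cdot 169 = -2193 + 1352 = -841$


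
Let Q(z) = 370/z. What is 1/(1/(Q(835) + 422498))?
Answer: 70557240/167 ≈ 4.2250e+5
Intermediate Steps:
1/(1/(Q(835) + 422498)) = 1/(1/(370/835 + 422498)) = 1/(1/(370*(1/835) + 422498)) = 1/(1/(74/167 + 422498)) = 1/(1/(70557240/167)) = 1/(167/70557240) = 70557240/167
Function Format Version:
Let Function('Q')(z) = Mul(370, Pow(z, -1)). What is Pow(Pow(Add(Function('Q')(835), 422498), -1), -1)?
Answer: Rational(70557240, 167) ≈ 4.2250e+5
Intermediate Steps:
Pow(Pow(Add(Function('Q')(835), 422498), -1), -1) = Pow(Pow(Add(Mul(370, Pow(835, -1)), 422498), -1), -1) = Pow(Pow(Add(Mul(370, Rational(1, 835)), 422498), -1), -1) = Pow(Pow(Add(Rational(74, 167), 422498), -1), -1) = Pow(Pow(Rational(70557240, 167), -1), -1) = Pow(Rational(167, 70557240), -1) = Rational(70557240, 167)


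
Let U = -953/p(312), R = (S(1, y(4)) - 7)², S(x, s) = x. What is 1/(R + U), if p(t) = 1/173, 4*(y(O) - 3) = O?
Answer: -1/164833 ≈ -6.0667e-6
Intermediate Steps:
y(O) = 3 + O/4
R = 36 (R = (1 - 7)² = (-6)² = 36)
p(t) = 1/173
U = -164869 (U = -953/1/173 = -953*173 = -164869)
1/(R + U) = 1/(36 - 164869) = 1/(-164833) = -1/164833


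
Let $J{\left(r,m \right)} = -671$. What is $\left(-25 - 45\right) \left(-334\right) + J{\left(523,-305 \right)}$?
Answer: $22709$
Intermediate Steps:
$\left(-25 - 45\right) \left(-334\right) + J{\left(523,-305 \right)} = \left(-25 - 45\right) \left(-334\right) - 671 = \left(-70\right) \left(-334\right) - 671 = 23380 - 671 = 22709$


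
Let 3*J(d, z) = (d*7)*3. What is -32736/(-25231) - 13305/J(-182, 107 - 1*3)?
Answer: 377404119/32144294 ≈ 11.741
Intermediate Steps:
J(d, z) = 7*d (J(d, z) = ((d*7)*3)/3 = ((7*d)*3)/3 = (21*d)/3 = 7*d)
-32736/(-25231) - 13305/J(-182, 107 - 1*3) = -32736/(-25231) - 13305/(7*(-182)) = -32736*(-1/25231) - 13305/(-1274) = 32736/25231 - 13305*(-1/1274) = 32736/25231 + 13305/1274 = 377404119/32144294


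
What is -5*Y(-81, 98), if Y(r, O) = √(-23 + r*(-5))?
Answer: -5*√382 ≈ -97.724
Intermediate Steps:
Y(r, O) = √(-23 - 5*r)
-5*Y(-81, 98) = -5*√(-23 - 5*(-81)) = -5*√(-23 + 405) = -5*√382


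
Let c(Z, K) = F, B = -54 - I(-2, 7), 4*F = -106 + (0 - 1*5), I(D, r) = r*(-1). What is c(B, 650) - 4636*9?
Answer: -167007/4 ≈ -41752.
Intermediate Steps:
I(D, r) = -r
F = -111/4 (F = (-106 + (0 - 1*5))/4 = (-106 + (0 - 5))/4 = (-106 - 5)/4 = (¼)*(-111) = -111/4 ≈ -27.750)
B = -47 (B = -54 - (-1)*7 = -54 - 1*(-7) = -54 + 7 = -47)
c(Z, K) = -111/4
c(B, 650) - 4636*9 = -111/4 - 4636*9 = -111/4 - 41724 = -167007/4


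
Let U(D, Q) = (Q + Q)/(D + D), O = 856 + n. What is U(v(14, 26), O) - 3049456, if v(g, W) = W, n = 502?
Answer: -39642249/13 ≈ -3.0494e+6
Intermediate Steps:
O = 1358 (O = 856 + 502 = 1358)
U(D, Q) = Q/D (U(D, Q) = (2*Q)/((2*D)) = (2*Q)*(1/(2*D)) = Q/D)
U(v(14, 26), O) - 3049456 = 1358/26 - 3049456 = 1358*(1/26) - 3049456 = 679/13 - 3049456 = -39642249/13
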